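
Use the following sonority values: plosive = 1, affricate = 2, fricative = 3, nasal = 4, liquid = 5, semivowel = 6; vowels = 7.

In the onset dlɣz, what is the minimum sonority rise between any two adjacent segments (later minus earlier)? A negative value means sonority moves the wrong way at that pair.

/d/ — plosive, sonority 1.
/l/ — liquid, sonority 5.
/ɣ/ — fricative, sonority 3.
/z/ — fricative, sonority 3.
/d/→/l/: change +4.
/l/→/ɣ/: change -2.
/ɣ/→/z/: change +0.
Minimum = -2.

-2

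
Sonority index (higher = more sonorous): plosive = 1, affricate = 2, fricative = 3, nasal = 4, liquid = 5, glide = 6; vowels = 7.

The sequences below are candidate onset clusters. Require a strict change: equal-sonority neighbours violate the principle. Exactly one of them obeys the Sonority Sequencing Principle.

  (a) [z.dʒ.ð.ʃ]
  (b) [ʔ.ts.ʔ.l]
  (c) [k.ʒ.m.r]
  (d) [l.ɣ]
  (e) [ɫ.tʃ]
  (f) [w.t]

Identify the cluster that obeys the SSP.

c

(a) 3-2-3-3 → violates
(b) 1-2-1-5 → violates
(c) 1-3-4-5 → obeys
(d) 5-3 → violates
(e) 5-2 → violates
(f) 6-1 → violates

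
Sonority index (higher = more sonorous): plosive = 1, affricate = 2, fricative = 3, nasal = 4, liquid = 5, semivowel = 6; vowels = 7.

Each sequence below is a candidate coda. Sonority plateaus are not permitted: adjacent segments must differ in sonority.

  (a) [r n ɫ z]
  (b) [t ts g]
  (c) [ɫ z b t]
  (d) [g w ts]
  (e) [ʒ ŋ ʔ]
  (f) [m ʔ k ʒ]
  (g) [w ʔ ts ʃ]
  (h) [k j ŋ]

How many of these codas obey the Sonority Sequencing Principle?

(a) 5-4-5-3 → violates
(b) 1-2-1 → violates
(c) 5-3-1-1 → violates
(d) 1-6-2 → violates
(e) 3-4-1 → violates
(f) 4-1-1-3 → violates
(g) 6-1-2-3 → violates
(h) 1-6-4 → violates

0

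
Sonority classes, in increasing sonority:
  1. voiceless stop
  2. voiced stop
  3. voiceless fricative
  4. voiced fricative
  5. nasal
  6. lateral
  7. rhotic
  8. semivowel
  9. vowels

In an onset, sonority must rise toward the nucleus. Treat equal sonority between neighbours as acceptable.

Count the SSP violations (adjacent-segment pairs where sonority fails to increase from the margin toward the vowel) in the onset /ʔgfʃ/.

0

/ʔ/: voiceless stop = 1.
/g/: voiced stop = 2.
/f/: voiceless fricative = 3.
/ʃ/: voiceless fricative = 3.
/ʔ/→/g/: 1→2 (rises) — ok.
/g/→/f/: 2→3 (rises) — ok.
/f/→/ʃ/: 3→3 (plateau, allowed) — ok.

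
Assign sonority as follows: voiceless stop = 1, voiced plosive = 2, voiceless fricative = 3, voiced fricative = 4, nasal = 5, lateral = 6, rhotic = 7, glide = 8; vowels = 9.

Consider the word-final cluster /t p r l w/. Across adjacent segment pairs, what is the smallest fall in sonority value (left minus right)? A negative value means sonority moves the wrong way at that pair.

/t/: voiceless stop = 1.
/p/: voiceless stop = 1.
/r/: rhotic = 7.
/l/: lateral = 6.
/w/: glide = 8.
/t/→/p/: change +0.
/p/→/r/: change -6.
/r/→/l/: change +1.
/l/→/w/: change -2.
Minimum = -6.

-6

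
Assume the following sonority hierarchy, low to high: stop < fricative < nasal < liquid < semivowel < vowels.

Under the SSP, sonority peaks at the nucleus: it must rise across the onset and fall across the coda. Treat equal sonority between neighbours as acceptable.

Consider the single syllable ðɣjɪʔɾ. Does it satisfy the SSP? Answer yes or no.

Onset: /ð/ is a fricative (sonority 2), /ɣ/ is a fricative (sonority 2), /j/ is a semivowel (sonority 5); then the nucleus /ɪ/ (sonority 6).
Onset profile 2-2-5-6 — rises to the nucleus.
Coda: /ʔ/ is a stop (sonority 1), /ɾ/ is a liquid (sonority 4).
Coda profile 6-1-4 — does not fall throughout.

no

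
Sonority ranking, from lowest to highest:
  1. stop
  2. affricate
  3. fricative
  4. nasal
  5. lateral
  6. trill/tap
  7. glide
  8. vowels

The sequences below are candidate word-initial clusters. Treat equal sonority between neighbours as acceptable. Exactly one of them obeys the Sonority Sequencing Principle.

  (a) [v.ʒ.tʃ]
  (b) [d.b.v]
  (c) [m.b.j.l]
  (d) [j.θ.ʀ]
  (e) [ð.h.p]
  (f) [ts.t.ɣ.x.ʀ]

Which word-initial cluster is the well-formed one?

b

(a) [v.ʒ.tʃ]: profile 3-3-2 — violates.
(b) [d.b.v]: profile 1-1-3 — obeys.
(c) [m.b.j.l]: profile 4-1-7-5 — violates.
(d) [j.θ.ʀ]: profile 7-3-6 — violates.
(e) [ð.h.p]: profile 3-3-1 — violates.
(f) [ts.t.ɣ.x.ʀ]: profile 2-1-3-3-6 — violates.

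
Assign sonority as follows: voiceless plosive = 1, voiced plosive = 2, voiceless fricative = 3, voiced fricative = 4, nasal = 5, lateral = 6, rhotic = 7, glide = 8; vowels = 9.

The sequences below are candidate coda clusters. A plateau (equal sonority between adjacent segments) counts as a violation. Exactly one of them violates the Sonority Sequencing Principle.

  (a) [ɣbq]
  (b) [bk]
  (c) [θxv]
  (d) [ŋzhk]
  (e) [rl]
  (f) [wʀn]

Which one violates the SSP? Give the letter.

(a) 4-2-1 → obeys
(b) 2-1 → obeys
(c) 3-3-4 → violates
(d) 5-4-3-1 → obeys
(e) 7-6 → obeys
(f) 8-7-5 → obeys

c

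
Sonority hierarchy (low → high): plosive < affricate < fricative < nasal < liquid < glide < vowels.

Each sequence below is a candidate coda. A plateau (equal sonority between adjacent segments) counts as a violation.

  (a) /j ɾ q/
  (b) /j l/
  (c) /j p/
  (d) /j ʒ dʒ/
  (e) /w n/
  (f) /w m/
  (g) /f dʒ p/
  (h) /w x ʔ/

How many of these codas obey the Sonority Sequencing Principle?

8

(a) /j ɾ q/: profile 6-5-1 — obeys.
(b) /j l/: profile 6-5 — obeys.
(c) /j p/: profile 6-1 — obeys.
(d) /j ʒ dʒ/: profile 6-3-2 — obeys.
(e) /w n/: profile 6-4 — obeys.
(f) /w m/: profile 6-4 — obeys.
(g) /f dʒ p/: profile 3-2-1 — obeys.
(h) /w x ʔ/: profile 6-3-1 — obeys.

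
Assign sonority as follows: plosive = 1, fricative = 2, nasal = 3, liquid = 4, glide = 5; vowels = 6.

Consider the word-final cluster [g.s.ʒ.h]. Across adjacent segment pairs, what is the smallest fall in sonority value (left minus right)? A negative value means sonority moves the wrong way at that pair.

-1

/g/ — plosive, sonority 1.
/s/ — fricative, sonority 2.
/ʒ/ — fricative, sonority 2.
/h/ — fricative, sonority 2.
/g/→/s/: change -1.
/s/→/ʒ/: change +0.
/ʒ/→/h/: change +0.
Minimum = -1.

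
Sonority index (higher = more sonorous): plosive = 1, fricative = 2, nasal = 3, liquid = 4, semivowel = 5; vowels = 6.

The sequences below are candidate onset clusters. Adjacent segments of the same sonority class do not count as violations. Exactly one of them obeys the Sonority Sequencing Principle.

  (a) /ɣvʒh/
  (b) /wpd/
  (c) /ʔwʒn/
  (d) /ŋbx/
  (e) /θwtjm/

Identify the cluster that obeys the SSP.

(a) /ɣvʒh/: profile 2-2-2-2 — obeys.
(b) /wpd/: profile 5-1-1 — violates.
(c) /ʔwʒn/: profile 1-5-2-3 — violates.
(d) /ŋbx/: profile 3-1-2 — violates.
(e) /θwtjm/: profile 2-5-1-5-3 — violates.

a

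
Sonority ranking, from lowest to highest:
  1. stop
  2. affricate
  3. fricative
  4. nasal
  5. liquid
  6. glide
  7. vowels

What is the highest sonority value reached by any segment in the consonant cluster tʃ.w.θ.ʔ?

/tʃ/ is an affricate (sonority 2).
/w/ is a glide (sonority 6).
/θ/ is a fricative (sonority 3).
/ʔ/ is a stop (sonority 1).
The maximum is 6.

6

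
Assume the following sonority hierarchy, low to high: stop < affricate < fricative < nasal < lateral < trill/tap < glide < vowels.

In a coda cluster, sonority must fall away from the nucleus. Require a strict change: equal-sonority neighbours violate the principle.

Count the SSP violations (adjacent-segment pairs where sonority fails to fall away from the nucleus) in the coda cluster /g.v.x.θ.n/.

4

/g/: stop = 1.
/v/: fricative = 3.
/x/: fricative = 3.
/θ/: fricative = 3.
/n/: nasal = 4.
/g/→/v/: 1→3 (does not fall) — violation.
/v/→/x/: 3→3 (plateau) — violation.
/x/→/θ/: 3→3 (plateau) — violation.
/θ/→/n/: 3→4 (does not fall) — violation.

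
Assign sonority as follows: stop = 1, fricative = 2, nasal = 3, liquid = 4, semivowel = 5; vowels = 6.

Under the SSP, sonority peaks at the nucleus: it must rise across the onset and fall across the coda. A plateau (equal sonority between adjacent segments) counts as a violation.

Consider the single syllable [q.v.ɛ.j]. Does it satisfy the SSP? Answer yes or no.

Onset: /q/ is a stop (sonority 1), /v/ is a fricative (sonority 2); then the nucleus /ɛ/ (sonority 6).
Onset profile 1-2-6 — rises to the nucleus.
Coda: /j/ is a semivowel (sonority 5).
Coda profile 6-5 — falls from the nucleus.

yes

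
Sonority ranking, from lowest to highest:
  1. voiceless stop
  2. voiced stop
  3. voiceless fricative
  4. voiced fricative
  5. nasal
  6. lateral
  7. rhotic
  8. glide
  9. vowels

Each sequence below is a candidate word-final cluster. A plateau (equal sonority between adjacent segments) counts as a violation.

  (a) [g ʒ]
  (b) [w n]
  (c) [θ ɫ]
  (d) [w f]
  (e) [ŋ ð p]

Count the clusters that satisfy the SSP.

3

(a) [g ʒ]: profile 2-4 — violates.
(b) [w n]: profile 8-5 — obeys.
(c) [θ ɫ]: profile 3-6 — violates.
(d) [w f]: profile 8-3 — obeys.
(e) [ŋ ð p]: profile 5-4-1 — obeys.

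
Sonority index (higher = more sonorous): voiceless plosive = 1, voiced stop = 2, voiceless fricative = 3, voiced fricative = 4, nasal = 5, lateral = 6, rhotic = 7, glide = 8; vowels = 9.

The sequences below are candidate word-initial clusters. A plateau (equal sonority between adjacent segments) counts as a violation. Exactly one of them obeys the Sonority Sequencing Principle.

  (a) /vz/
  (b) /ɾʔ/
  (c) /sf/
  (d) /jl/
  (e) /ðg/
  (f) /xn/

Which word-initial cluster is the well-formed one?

f

(a) sonority 4-4: ill-formed.
(b) sonority 7-1: ill-formed.
(c) sonority 3-3: ill-formed.
(d) sonority 8-6: ill-formed.
(e) sonority 4-2: ill-formed.
(f) sonority 3-5: well-formed.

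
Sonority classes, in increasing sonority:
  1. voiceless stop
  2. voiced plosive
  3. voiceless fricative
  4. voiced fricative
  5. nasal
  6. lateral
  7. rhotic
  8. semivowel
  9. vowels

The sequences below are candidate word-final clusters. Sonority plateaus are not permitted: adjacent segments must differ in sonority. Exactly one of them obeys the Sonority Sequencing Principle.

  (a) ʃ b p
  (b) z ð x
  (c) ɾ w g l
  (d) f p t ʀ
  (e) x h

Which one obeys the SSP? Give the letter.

(a) ʃ b p: profile 3-2-1 — obeys.
(b) z ð x: profile 4-4-3 — violates.
(c) ɾ w g l: profile 7-8-2-6 — violates.
(d) f p t ʀ: profile 3-1-1-7 — violates.
(e) x h: profile 3-3 — violates.

a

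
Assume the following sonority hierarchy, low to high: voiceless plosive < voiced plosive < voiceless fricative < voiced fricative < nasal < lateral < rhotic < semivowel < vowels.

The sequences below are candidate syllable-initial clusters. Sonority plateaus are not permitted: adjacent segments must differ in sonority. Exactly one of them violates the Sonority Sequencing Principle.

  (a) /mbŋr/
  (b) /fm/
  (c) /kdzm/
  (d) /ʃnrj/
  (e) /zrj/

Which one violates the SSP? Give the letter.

a

(a) sonority 5-2-5-7: ill-formed.
(b) sonority 3-5: well-formed.
(c) sonority 1-2-4-5: well-formed.
(d) sonority 3-5-7-8: well-formed.
(e) sonority 4-7-8: well-formed.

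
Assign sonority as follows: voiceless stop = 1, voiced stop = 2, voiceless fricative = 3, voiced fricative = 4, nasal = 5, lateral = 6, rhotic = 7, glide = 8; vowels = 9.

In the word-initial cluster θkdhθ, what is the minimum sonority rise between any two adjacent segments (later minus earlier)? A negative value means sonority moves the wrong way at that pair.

/θ/ — voiceless fricative, sonority 3.
/k/ — voiceless stop, sonority 1.
/d/ — voiced stop, sonority 2.
/h/ — voiceless fricative, sonority 3.
/θ/ — voiceless fricative, sonority 3.
/θ/→/k/: change -2.
/k/→/d/: change +1.
/d/→/h/: change +1.
/h/→/θ/: change +0.
Minimum = -2.

-2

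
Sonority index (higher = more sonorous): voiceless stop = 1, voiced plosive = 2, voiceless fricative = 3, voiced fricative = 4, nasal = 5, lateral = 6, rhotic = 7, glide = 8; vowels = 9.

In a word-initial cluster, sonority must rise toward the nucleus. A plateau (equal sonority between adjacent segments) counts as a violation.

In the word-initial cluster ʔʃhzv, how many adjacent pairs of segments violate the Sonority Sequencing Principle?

/ʔ/ — voiceless stop, sonority 1.
/ʃ/ — voiceless fricative, sonority 3.
/h/ — voiceless fricative, sonority 3.
/z/ — voiced fricative, sonority 4.
/v/ — voiced fricative, sonority 4.
/ʔ/→/ʃ/: 1→3 (rises) — ok.
/ʃ/→/h/: 3→3 (plateau) — violation.
/h/→/z/: 3→4 (rises) — ok.
/z/→/v/: 4→4 (plateau) — violation.

2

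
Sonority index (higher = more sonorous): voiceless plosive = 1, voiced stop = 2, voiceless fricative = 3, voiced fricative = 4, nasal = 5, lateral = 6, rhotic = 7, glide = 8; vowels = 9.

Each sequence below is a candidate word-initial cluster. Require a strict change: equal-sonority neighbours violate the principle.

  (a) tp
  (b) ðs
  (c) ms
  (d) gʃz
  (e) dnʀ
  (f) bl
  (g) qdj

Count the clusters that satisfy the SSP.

4

(a) tp: profile 1-1 — violates.
(b) ðs: profile 4-3 — violates.
(c) ms: profile 5-3 — violates.
(d) gʃz: profile 2-3-4 — obeys.
(e) dnʀ: profile 2-5-7 — obeys.
(f) bl: profile 2-6 — obeys.
(g) qdj: profile 1-2-8 — obeys.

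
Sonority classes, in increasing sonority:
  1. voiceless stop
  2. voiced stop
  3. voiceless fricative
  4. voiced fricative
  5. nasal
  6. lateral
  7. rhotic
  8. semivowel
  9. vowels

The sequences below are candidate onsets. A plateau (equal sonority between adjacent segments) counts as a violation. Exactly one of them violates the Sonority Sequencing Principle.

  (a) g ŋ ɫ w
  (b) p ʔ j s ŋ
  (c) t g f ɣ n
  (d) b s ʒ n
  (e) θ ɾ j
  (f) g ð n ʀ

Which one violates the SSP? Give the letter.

b

(a) sonority 2-5-6-8: well-formed.
(b) sonority 1-1-8-3-5: ill-formed.
(c) sonority 1-2-3-4-5: well-formed.
(d) sonority 2-3-4-5: well-formed.
(e) sonority 3-7-8: well-formed.
(f) sonority 2-4-5-7: well-formed.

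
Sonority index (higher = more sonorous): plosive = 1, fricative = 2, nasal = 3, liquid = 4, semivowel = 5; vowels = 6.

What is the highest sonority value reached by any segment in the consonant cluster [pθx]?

2

/p/ — plosive, sonority 1.
/θ/ — fricative, sonority 2.
/x/ — fricative, sonority 2.
The maximum is 2.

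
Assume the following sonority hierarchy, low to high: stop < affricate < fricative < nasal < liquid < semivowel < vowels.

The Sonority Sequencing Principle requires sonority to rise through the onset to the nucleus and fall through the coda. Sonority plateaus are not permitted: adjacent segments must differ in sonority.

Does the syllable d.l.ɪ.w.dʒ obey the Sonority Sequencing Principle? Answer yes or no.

Onset: /d/ is a stop (sonority 1), /l/ is a liquid (sonority 5); then the nucleus /ɪ/ (sonority 7).
Onset profile 1-5-7 — rises to the nucleus.
Coda: /w/ is a semivowel (sonority 6), /dʒ/ is an affricate (sonority 2).
Coda profile 7-6-2 — falls from the nucleus.

yes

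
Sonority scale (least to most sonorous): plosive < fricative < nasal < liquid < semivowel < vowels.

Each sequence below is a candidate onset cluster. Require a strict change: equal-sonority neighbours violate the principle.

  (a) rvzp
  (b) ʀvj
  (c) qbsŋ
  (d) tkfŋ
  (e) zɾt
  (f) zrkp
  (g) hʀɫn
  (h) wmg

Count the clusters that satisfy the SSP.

0

(a) rvzp: profile 4-2-2-1 — violates.
(b) ʀvj: profile 4-2-5 — violates.
(c) qbsŋ: profile 1-1-2-3 — violates.
(d) tkfŋ: profile 1-1-2-3 — violates.
(e) zɾt: profile 2-4-1 — violates.
(f) zrkp: profile 2-4-1-1 — violates.
(g) hʀɫn: profile 2-4-4-3 — violates.
(h) wmg: profile 5-3-1 — violates.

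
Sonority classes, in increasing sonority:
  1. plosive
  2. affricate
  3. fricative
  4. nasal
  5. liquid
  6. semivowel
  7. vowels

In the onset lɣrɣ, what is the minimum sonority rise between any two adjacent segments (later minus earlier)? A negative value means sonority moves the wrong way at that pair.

-2

/l/: liquid = 5.
/ɣ/: fricative = 3.
/r/: liquid = 5.
/ɣ/: fricative = 3.
/l/→/ɣ/: change -2.
/ɣ/→/r/: change +2.
/r/→/ɣ/: change -2.
Minimum = -2.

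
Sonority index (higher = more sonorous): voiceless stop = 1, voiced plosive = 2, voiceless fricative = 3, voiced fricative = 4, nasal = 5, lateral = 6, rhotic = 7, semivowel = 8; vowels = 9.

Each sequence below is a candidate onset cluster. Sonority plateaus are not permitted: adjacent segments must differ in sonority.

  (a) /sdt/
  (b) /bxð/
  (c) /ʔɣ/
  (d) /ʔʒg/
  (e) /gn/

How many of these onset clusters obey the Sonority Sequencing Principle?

3

(a) /sdt/: profile 3-2-1 — violates.
(b) /bxð/: profile 2-3-4 — obeys.
(c) /ʔɣ/: profile 1-4 — obeys.
(d) /ʔʒg/: profile 1-4-2 — violates.
(e) /gn/: profile 2-5 — obeys.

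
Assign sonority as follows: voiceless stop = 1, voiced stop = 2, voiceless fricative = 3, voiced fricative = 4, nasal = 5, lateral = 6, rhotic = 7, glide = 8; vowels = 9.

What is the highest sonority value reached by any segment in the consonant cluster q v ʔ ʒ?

4

/q/: voiceless stop = 1.
/v/: voiced fricative = 4.
/ʔ/: voiceless stop = 1.
/ʒ/: voiced fricative = 4.
The maximum is 4.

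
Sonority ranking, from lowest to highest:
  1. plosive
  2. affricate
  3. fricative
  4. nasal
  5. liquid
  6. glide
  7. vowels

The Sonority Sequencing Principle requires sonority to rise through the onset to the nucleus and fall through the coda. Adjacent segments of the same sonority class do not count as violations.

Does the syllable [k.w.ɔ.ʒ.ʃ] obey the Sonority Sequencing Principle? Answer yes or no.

yes

Onset: /k/ is a plosive (sonority 1), /w/ is a glide (sonority 6); then the nucleus /ɔ/ (sonority 7).
Onset profile 1-6-7 — rises to the nucleus.
Coda: /ʒ/ is a fricative (sonority 3), /ʃ/ is a fricative (sonority 3).
Coda profile 7-3-3 — falls from the nucleus.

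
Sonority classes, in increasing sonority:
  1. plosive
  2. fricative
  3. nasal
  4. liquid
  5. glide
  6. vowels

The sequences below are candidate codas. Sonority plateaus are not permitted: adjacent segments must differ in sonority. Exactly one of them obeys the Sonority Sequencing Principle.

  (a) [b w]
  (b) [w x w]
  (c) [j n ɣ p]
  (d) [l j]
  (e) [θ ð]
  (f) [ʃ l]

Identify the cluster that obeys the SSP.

c

(a) 1-5 → violates
(b) 5-2-5 → violates
(c) 5-3-2-1 → obeys
(d) 4-5 → violates
(e) 2-2 → violates
(f) 2-4 → violates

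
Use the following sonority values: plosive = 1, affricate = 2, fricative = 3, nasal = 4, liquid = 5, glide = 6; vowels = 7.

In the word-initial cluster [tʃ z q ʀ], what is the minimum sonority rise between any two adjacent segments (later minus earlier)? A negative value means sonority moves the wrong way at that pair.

-2

/tʃ/ — affricate, sonority 2.
/z/ — fricative, sonority 3.
/q/ — plosive, sonority 1.
/ʀ/ — liquid, sonority 5.
/tʃ/→/z/: change +1.
/z/→/q/: change -2.
/q/→/ʀ/: change +4.
Minimum = -2.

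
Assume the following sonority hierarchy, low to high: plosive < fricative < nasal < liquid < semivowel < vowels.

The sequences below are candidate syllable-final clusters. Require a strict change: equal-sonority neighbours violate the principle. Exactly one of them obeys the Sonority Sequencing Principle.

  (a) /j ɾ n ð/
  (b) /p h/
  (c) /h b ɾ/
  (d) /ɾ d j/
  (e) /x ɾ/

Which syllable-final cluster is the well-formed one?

a

(a) 5-4-3-2 → obeys
(b) 1-2 → violates
(c) 2-1-4 → violates
(d) 4-1-5 → violates
(e) 2-4 → violates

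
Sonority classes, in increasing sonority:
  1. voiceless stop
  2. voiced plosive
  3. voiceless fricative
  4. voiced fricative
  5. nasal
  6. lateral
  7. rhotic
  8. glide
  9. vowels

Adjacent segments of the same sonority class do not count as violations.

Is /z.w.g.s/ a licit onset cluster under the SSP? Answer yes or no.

no

/z/ — voiced fricative, sonority 4.
/w/ — glide, sonority 8.
/g/ — voiced plosive, sonority 2.
/s/ — voiceless fricative, sonority 3.
The profile is 4-8-2-3. Between /w/ (8) and /g/ (2) sonority does not rise, so the cluster violates the SSP.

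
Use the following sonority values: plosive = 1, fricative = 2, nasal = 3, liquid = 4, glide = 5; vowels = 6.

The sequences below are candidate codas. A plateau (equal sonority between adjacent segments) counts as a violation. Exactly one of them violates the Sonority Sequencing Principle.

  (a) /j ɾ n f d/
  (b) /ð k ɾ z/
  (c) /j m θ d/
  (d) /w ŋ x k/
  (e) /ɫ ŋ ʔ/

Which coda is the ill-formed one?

(a) sonority 5-4-3-2-1: well-formed.
(b) sonority 2-1-4-2: ill-formed.
(c) sonority 5-3-2-1: well-formed.
(d) sonority 5-3-2-1: well-formed.
(e) sonority 4-3-1: well-formed.

b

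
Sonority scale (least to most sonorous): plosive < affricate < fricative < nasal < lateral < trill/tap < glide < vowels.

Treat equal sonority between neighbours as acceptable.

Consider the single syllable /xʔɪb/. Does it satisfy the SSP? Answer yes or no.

no

Onset: /x/ is a fricative (sonority 3), /ʔ/ is a plosive (sonority 1); then the nucleus /ɪ/ (sonority 8).
Onset profile 3-1-8 — does not rise throughout.
Coda: /b/ is a plosive (sonority 1).
Coda profile 8-1 — falls from the nucleus.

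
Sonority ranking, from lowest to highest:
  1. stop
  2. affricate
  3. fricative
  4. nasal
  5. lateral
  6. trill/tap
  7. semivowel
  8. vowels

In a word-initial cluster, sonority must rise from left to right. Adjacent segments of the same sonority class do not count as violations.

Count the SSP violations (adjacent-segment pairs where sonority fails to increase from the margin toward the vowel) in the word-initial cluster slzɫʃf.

/s/ — fricative, sonority 3.
/l/ — lateral, sonority 5.
/z/ — fricative, sonority 3.
/ɫ/ — lateral, sonority 5.
/ʃ/ — fricative, sonority 3.
/f/ — fricative, sonority 3.
/s/→/l/: 3→5 (rises) — ok.
/l/→/z/: 5→3 (does not rise) — violation.
/z/→/ɫ/: 3→5 (rises) — ok.
/ɫ/→/ʃ/: 5→3 (does not rise) — violation.
/ʃ/→/f/: 3→3 (plateau, allowed) — ok.

2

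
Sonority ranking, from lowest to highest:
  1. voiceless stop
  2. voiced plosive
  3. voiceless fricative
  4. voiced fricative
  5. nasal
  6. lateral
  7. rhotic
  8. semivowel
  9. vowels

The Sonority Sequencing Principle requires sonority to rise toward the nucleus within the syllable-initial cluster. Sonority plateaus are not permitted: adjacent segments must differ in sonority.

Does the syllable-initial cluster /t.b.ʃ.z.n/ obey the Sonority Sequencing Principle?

/t/ is a voiceless stop (sonority 1).
/b/ is a voiced plosive (sonority 2).
/ʃ/ is a voiceless fricative (sonority 3).
/z/ is a voiced fricative (sonority 4).
/n/ is a nasal (sonority 5).
The profile 1-2-3-4-5 strictly rises, so the syllable-initial cluster satisfies the SSP.

yes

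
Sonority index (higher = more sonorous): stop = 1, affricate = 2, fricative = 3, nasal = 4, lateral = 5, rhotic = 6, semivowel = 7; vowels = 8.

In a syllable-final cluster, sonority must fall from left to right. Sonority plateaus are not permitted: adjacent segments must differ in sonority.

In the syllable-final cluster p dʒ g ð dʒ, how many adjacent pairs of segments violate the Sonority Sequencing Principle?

/p/ is a stop (sonority 1).
/dʒ/ is an affricate (sonority 2).
/g/ is a stop (sonority 1).
/ð/ is a fricative (sonority 3).
/dʒ/ is an affricate (sonority 2).
/p/→/dʒ/: 1→2 (does not fall) — violation.
/dʒ/→/g/: 2→1 (falls) — ok.
/g/→/ð/: 1→3 (does not fall) — violation.
/ð/→/dʒ/: 3→2 (falls) — ok.

2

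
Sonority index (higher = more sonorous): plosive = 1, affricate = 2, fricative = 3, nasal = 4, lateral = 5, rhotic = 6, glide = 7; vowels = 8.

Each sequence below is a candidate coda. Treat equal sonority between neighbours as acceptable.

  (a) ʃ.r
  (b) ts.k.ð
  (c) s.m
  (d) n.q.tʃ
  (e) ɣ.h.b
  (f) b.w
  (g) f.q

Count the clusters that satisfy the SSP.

2

(a) sonority 3-6: ill-formed.
(b) sonority 2-1-3: ill-formed.
(c) sonority 3-4: ill-formed.
(d) sonority 4-1-2: ill-formed.
(e) sonority 3-3-1: well-formed.
(f) sonority 1-7: ill-formed.
(g) sonority 3-1: well-formed.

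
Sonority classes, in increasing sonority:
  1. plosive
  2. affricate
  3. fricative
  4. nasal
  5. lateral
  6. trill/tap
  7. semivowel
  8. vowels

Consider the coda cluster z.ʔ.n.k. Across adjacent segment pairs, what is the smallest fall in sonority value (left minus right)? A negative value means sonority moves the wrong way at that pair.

-3

/z/ — fricative, sonority 3.
/ʔ/ — plosive, sonority 1.
/n/ — nasal, sonority 4.
/k/ — plosive, sonority 1.
/z/→/ʔ/: change +2.
/ʔ/→/n/: change -3.
/n/→/k/: change +3.
Minimum = -3.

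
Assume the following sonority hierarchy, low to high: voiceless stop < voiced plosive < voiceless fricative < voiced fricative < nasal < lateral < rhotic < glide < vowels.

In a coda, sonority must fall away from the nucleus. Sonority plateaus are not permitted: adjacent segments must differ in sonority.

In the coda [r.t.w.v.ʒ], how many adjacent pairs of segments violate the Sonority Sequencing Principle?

2

/r/ — rhotic, sonority 7.
/t/ — voiceless stop, sonority 1.
/w/ — glide, sonority 8.
/v/ — voiced fricative, sonority 4.
/ʒ/ — voiced fricative, sonority 4.
/r/→/t/: 7→1 (falls) — ok.
/t/→/w/: 1→8 (does not fall) — violation.
/w/→/v/: 8→4 (falls) — ok.
/v/→/ʒ/: 4→4 (plateau) — violation.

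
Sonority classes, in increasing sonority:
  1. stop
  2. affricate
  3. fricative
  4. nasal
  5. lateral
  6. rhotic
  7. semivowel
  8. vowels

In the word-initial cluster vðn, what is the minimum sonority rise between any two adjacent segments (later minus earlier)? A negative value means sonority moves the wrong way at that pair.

0

/v/: fricative = 3.
/ð/: fricative = 3.
/n/: nasal = 4.
/v/→/ð/: change +0.
/ð/→/n/: change +1.
Minimum = 0.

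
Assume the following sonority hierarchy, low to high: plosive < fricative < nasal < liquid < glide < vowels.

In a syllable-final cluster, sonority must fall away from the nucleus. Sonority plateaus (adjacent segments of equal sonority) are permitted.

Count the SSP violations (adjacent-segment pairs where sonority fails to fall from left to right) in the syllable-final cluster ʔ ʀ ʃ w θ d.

2

/ʔ/ is a plosive (sonority 1).
/ʀ/ is a liquid (sonority 4).
/ʃ/ is a fricative (sonority 2).
/w/ is a glide (sonority 5).
/θ/ is a fricative (sonority 2).
/d/ is a plosive (sonority 1).
/ʔ/→/ʀ/: 1→4 (does not fall) — violation.
/ʀ/→/ʃ/: 4→2 (falls) — ok.
/ʃ/→/w/: 2→5 (does not fall) — violation.
/w/→/θ/: 5→2 (falls) — ok.
/θ/→/d/: 2→1 (falls) — ok.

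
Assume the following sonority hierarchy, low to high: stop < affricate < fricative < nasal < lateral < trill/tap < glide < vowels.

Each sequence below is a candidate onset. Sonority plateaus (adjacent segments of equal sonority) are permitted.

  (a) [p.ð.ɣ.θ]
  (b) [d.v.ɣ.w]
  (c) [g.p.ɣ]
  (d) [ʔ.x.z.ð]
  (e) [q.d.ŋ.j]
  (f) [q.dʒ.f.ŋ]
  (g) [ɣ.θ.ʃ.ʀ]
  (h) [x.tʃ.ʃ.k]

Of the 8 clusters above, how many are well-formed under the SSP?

7

(a) 1-3-3-3 → obeys
(b) 1-3-3-7 → obeys
(c) 1-1-3 → obeys
(d) 1-3-3-3 → obeys
(e) 1-1-4-7 → obeys
(f) 1-2-3-4 → obeys
(g) 3-3-3-6 → obeys
(h) 3-2-3-1 → violates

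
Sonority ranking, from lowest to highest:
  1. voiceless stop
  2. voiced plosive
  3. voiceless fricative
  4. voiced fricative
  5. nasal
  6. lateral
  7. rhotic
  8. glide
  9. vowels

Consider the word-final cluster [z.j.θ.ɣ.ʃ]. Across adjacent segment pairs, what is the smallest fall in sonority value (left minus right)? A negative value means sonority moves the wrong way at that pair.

/z/ — voiced fricative, sonority 4.
/j/ — glide, sonority 8.
/θ/ — voiceless fricative, sonority 3.
/ɣ/ — voiced fricative, sonority 4.
/ʃ/ — voiceless fricative, sonority 3.
/z/→/j/: change -4.
/j/→/θ/: change +5.
/θ/→/ɣ/: change -1.
/ɣ/→/ʃ/: change +1.
Minimum = -4.

-4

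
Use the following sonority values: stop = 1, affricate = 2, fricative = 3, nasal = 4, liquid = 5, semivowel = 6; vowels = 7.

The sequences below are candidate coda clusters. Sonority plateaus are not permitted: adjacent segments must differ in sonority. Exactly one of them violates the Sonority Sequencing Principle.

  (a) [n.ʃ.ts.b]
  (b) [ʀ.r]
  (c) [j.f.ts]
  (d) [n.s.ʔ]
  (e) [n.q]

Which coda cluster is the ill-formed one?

(a) 4-3-2-1 → obeys
(b) 5-5 → violates
(c) 6-3-2 → obeys
(d) 4-3-1 → obeys
(e) 4-1 → obeys

b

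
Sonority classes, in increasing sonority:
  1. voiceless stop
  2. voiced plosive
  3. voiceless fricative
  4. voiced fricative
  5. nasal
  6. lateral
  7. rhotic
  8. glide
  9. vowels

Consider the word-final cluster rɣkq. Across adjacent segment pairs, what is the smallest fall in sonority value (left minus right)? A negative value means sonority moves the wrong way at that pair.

0

/r/ — rhotic, sonority 7.
/ɣ/ — voiced fricative, sonority 4.
/k/ — voiceless stop, sonority 1.
/q/ — voiceless stop, sonority 1.
/r/→/ɣ/: change +3.
/ɣ/→/k/: change +3.
/k/→/q/: change +0.
Minimum = 0.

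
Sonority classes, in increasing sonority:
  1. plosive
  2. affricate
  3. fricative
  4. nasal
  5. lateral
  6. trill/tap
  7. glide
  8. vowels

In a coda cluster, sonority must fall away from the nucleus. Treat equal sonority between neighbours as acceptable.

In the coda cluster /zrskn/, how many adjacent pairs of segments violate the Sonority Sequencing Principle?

2

/z/ is a fricative (sonority 3).
/r/ is a trill/tap (sonority 6).
/s/ is a fricative (sonority 3).
/k/ is a plosive (sonority 1).
/n/ is a nasal (sonority 4).
/z/→/r/: 3→6 (does not fall) — violation.
/r/→/s/: 6→3 (falls) — ok.
/s/→/k/: 3→1 (falls) — ok.
/k/→/n/: 1→4 (does not fall) — violation.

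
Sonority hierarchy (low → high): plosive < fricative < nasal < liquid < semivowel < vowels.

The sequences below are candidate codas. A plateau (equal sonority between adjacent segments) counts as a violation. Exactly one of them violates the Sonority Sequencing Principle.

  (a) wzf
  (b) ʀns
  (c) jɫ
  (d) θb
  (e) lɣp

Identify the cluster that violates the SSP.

a

(a) wzf: profile 5-2-2 — violates.
(b) ʀns: profile 4-3-2 — obeys.
(c) jɫ: profile 5-4 — obeys.
(d) θb: profile 2-1 — obeys.
(e) lɣp: profile 4-2-1 — obeys.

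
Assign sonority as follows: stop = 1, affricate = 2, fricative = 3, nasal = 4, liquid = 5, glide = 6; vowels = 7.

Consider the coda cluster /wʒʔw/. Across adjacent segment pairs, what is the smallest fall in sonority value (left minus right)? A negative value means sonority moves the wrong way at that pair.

/w/ — glide, sonority 6.
/ʒ/ — fricative, sonority 3.
/ʔ/ — stop, sonority 1.
/w/ — glide, sonority 6.
/w/→/ʒ/: change +3.
/ʒ/→/ʔ/: change +2.
/ʔ/→/w/: change -5.
Minimum = -5.

-5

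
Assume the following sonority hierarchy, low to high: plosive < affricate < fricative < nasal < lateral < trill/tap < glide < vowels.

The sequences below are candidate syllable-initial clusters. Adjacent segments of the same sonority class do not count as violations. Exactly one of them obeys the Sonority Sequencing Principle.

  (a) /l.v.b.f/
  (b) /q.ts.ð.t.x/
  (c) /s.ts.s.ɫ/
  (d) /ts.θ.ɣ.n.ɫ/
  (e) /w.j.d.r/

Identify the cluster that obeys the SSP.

d

(a) 5-3-1-3 → violates
(b) 1-2-3-1-3 → violates
(c) 3-2-3-5 → violates
(d) 2-3-3-4-5 → obeys
(e) 7-7-1-6 → violates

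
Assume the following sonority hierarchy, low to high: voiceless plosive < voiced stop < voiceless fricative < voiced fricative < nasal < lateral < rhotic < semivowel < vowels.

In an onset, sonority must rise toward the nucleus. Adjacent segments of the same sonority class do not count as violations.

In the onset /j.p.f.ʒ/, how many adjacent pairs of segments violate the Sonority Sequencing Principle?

/j/ is a semivowel (sonority 8).
/p/ is a voiceless plosive (sonority 1).
/f/ is a voiceless fricative (sonority 3).
/ʒ/ is a voiced fricative (sonority 4).
/j/→/p/: 8→1 (does not rise) — violation.
/p/→/f/: 1→3 (rises) — ok.
/f/→/ʒ/: 3→4 (rises) — ok.

1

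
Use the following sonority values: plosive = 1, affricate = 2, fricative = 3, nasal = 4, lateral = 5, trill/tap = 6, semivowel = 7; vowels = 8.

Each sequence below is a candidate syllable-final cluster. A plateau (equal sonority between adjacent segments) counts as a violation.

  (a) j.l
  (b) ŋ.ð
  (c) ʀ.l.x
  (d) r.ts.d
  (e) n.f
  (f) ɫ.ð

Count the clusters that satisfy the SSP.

(a) 7-5 → obeys
(b) 4-3 → obeys
(c) 6-5-3 → obeys
(d) 6-2-1 → obeys
(e) 4-3 → obeys
(f) 5-3 → obeys

6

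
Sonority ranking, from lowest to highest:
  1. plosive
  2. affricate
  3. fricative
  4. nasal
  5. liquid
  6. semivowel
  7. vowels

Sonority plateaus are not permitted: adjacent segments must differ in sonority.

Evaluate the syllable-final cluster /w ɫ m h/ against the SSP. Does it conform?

yes

/w/: semivowel = 6.
/ɫ/: liquid = 5.
/m/: nasal = 4.
/h/: fricative = 3.
The profile 6-5-4-3 strictly falls, so the syllable-final cluster satisfies the SSP.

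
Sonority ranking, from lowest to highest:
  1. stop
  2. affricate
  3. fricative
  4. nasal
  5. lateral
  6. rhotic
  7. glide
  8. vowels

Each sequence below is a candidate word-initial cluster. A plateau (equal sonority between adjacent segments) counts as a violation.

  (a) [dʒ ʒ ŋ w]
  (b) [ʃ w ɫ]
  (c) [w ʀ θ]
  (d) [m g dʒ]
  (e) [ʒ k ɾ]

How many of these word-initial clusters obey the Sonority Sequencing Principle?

(a) sonority 2-3-4-7: well-formed.
(b) sonority 3-7-5: ill-formed.
(c) sonority 7-6-3: ill-formed.
(d) sonority 4-1-2: ill-formed.
(e) sonority 3-1-6: ill-formed.

1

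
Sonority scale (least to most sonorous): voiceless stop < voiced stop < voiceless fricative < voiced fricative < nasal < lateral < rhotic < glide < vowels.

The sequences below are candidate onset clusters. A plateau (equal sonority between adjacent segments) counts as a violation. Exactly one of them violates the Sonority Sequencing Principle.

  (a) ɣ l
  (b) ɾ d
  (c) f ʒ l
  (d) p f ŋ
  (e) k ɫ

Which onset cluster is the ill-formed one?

(a) sonority 4-6: well-formed.
(b) sonority 7-2: ill-formed.
(c) sonority 3-4-6: well-formed.
(d) sonority 1-3-5: well-formed.
(e) sonority 1-6: well-formed.

b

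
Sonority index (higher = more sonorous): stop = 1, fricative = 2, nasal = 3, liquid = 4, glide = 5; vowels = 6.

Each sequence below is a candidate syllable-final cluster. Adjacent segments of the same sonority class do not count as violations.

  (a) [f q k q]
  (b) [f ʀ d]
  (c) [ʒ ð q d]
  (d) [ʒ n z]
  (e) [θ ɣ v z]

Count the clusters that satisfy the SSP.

3

(a) [f q k q]: profile 2-1-1-1 — obeys.
(b) [f ʀ d]: profile 2-4-1 — violates.
(c) [ʒ ð q d]: profile 2-2-1-1 — obeys.
(d) [ʒ n z]: profile 2-3-2 — violates.
(e) [θ ɣ v z]: profile 2-2-2-2 — obeys.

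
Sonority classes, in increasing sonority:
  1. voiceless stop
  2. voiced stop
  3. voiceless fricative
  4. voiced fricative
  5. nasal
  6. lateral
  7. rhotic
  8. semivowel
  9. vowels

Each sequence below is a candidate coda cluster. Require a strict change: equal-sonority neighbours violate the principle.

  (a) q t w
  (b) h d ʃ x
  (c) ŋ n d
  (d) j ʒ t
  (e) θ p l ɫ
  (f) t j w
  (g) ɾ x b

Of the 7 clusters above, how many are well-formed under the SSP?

(a) 1-1-8 → violates
(b) 3-2-3-3 → violates
(c) 5-5-2 → violates
(d) 8-4-1 → obeys
(e) 3-1-6-6 → violates
(f) 1-8-8 → violates
(g) 7-3-2 → obeys

2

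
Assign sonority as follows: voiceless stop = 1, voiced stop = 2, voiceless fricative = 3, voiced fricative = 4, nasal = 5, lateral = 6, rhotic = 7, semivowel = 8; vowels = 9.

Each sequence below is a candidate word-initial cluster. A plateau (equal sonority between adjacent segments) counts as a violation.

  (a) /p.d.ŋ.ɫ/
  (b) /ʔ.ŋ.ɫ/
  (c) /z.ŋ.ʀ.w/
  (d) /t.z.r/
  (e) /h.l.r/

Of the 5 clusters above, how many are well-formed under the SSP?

5

(a) 1-2-5-6 → obeys
(b) 1-5-6 → obeys
(c) 4-5-7-8 → obeys
(d) 1-4-7 → obeys
(e) 3-6-7 → obeys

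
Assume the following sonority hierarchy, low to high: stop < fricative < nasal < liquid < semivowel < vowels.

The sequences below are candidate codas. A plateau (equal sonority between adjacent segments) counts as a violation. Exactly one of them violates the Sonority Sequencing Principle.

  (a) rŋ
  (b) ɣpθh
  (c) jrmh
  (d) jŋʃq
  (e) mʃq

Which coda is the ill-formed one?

b

(a) sonority 4-3: well-formed.
(b) sonority 2-1-2-2: ill-formed.
(c) sonority 5-4-3-2: well-formed.
(d) sonority 5-3-2-1: well-formed.
(e) sonority 3-2-1: well-formed.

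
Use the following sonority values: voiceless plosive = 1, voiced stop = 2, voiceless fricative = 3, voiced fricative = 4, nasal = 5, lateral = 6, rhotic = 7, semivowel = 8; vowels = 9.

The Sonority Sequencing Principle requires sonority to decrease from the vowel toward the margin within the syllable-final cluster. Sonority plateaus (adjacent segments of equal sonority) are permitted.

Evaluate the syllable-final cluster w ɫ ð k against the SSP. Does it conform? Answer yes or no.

/w/: semivowel = 8.
/ɫ/: lateral = 6.
/ð/: voiced fricative = 4.
/k/: voiceless plosive = 1.
The profile 8-6-4-1 strictly falls, so the syllable-final cluster satisfies the SSP.

yes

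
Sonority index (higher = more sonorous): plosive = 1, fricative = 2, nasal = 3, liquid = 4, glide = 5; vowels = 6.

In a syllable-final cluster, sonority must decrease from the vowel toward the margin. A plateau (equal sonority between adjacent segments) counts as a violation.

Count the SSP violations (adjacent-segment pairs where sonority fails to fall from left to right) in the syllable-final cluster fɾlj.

/f/: fricative = 2.
/ɾ/: liquid = 4.
/l/: liquid = 4.
/j/: glide = 5.
/f/→/ɾ/: 2→4 (does not fall) — violation.
/ɾ/→/l/: 4→4 (plateau) — violation.
/l/→/j/: 4→5 (does not fall) — violation.

3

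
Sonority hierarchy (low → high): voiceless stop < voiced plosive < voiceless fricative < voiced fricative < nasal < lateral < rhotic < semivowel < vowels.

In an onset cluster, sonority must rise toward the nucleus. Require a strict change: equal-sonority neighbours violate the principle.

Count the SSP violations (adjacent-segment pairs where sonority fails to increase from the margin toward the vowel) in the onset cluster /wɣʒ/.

/w/ — semivowel, sonority 8.
/ɣ/ — voiced fricative, sonority 4.
/ʒ/ — voiced fricative, sonority 4.
/w/→/ɣ/: 8→4 (does not rise) — violation.
/ɣ/→/ʒ/: 4→4 (plateau) — violation.

2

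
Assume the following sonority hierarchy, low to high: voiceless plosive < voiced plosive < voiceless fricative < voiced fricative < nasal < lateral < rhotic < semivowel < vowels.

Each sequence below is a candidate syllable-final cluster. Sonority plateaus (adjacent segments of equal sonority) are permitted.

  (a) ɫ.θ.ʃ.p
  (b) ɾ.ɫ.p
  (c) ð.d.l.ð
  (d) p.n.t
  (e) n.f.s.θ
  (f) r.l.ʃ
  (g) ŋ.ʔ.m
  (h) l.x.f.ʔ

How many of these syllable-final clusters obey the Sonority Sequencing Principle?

(a) sonority 6-3-3-1: well-formed.
(b) sonority 7-6-1: well-formed.
(c) sonority 4-2-6-4: ill-formed.
(d) sonority 1-5-1: ill-formed.
(e) sonority 5-3-3-3: well-formed.
(f) sonority 7-6-3: well-formed.
(g) sonority 5-1-5: ill-formed.
(h) sonority 6-3-3-1: well-formed.

5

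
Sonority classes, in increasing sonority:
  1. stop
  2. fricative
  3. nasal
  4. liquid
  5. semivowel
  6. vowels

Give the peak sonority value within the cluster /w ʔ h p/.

/w/ — semivowel, sonority 5.
/ʔ/ — stop, sonority 1.
/h/ — fricative, sonority 2.
/p/ — stop, sonority 1.
The maximum is 5.

5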